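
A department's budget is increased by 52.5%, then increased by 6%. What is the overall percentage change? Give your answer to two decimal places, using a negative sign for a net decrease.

A 52.5% increase multiplies by 1.525.
Then a 6% increase: 1.525 × 1.06 = 1.6165.
Overall factor 1.6165, i.e. 61.65%.

61.65%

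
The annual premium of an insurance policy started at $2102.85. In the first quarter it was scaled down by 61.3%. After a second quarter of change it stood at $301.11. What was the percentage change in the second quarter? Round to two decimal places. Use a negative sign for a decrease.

-63.00%

After the first quarter: $2102.85 × 0.387 = $813.80295.
Second-quarter multiplier: $301.11 ÷ $813.80295 ≈ 0.370004.
That is a change of -63.00%.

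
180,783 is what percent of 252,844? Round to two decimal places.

180,783 ÷ 252,844 ≈ 71.50%.

71.50%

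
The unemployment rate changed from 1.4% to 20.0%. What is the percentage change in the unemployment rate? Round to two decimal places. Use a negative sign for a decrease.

The change is 20.0 − 1.4 = 18.6 percentage points.
Relative to the original 1.4%, that is 18.6 ÷ 1.4 ≈ 1328.57%.

1328.57%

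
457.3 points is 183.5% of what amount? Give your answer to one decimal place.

249.2 points

457.3 points ÷ 1.835 ≈ 249.2 points.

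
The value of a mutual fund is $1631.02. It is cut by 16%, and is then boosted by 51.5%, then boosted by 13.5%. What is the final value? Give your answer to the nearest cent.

After the 16% decrease: $1631.02 × 0.84 = $1370.0568.
51.5% increase: $1370.0568 × 1.515 = $2075.636052.
After the 13.5% increase: $2075.636052 × 1.135 = $2355.84691902 ≈ $2355.85.

$2355.85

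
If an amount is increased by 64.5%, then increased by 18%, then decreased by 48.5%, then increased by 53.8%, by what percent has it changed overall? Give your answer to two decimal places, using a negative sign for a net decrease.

A 64.5% increase multiplies by 1.645.
Then an 18% increase: 1.645 × 1.18 = 1.9411.
Then a 48.5% decrease: 1.9411 × 0.515 = 0.9996665.
Then a 53.8% increase: 0.9996665 × 1.538 = 1.537487077.
Overall factor 1.537487077, i.e. 53.75%.

53.75%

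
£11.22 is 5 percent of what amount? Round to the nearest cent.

£11.22 ÷ 0.05 = £224.40.

£224.40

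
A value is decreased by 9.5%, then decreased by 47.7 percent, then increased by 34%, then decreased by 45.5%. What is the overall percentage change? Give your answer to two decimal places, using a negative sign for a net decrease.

-65.43%

A 9.5% decrease multiplies by 0.905.
Then a 47.7% decrease: 0.905 × 0.523 = 0.473315.
Then a 34% increase: 0.473315 × 1.34 = 0.6342421.
Then a 45.5% decrease: 0.6342421 × 0.545 = 0.3456619445.
Overall factor 0.3456619445, i.e. -65.43%.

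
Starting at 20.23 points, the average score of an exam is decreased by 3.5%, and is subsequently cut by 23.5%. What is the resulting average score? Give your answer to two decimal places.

14.93 points

Each change multiplies by a factor: 0.965 × 0.765 = 0.738225.
20.23 × 0.738225 = 14.93429175 ≈ 14.93.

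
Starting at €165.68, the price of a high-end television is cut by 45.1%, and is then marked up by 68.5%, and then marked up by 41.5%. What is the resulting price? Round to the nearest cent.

Each change multiplies by a factor: 0.549 × 1.685 × 1.415 = 1.308966975.
€165.68 × 1.308966975 = €216.869648418 ≈ €216.87.

€216.87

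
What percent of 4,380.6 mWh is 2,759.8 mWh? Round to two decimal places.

63.00%

2,759.8 mWh ÷ 4,380.6 mWh ≈ 63.00%.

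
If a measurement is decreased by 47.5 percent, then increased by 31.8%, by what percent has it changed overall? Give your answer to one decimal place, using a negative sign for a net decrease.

-30.8%

The combined multiplier is 0.525 × 1.318 = 0.69195.
That corresponds to a decrease of 30.8%.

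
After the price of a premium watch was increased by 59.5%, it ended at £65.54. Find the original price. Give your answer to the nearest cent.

The overall multiplier applied was 1.595.
So the original price was £65.54 ÷ 1.595 ≈ £41.09.

£41.09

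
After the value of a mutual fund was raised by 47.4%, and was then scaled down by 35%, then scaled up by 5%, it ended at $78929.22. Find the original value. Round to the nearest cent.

The overall multiplier applied was 1.474 × 0.65 × 1.05 = 1.006005.
So the original value was $78929.22 ÷ 1.006005 ≈ $78458.08.

$78458.08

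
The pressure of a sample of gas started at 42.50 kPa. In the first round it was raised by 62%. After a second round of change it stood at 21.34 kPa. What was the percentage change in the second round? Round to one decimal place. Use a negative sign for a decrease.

-69.0%

After the first round: 42.50 × 1.62 = 68.85.
Second-round multiplier: 21.34 ÷ 68.85 ≈ 0.30995.
That is a change of -69.0%.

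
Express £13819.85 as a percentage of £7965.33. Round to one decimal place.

173.5%

£13819.85 ÷ £7965.33 ≈ 173.5%.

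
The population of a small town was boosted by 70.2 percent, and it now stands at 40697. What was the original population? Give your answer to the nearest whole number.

The overall multiplier applied was 1.702.
So the original population was 40697 ÷ 1.702 ≈ 23911.

23911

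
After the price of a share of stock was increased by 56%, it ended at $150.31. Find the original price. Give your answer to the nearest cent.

The overall multiplier applied was 1.56.
So the original price was $150.31 ÷ 1.56 ≈ $96.35.

$96.35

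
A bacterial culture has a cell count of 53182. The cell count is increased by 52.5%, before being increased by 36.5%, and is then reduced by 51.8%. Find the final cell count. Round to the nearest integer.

Each change multiplies by a factor: 1.525 × 1.365 × 0.482 = 1.00334325.
53182 × 1.00334325 = 53359.8007215 ≈ 53360.

53360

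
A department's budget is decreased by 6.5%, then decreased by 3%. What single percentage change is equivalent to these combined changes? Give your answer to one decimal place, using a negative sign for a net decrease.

-9.3%

The combined multiplier is 0.935 × 0.97 = 0.90695.
That corresponds to a decrease of 9.3%.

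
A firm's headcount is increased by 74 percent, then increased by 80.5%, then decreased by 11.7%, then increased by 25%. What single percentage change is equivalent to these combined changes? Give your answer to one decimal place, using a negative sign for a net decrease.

A 74% increase multiplies by 1.74.
Then an 80.5% increase: 1.74 × 1.805 = 3.1407.
Then an 11.7% decrease: 3.1407 × 0.883 = 2.7732381.
Then a 25% increase: 2.7732381 × 1.25 = 3.466547625.
Overall factor 3.466547625, i.e. 246.7%.

246.7%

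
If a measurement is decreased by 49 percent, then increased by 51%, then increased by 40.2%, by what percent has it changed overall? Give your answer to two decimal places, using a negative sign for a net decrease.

A 49% decrease multiplies by 0.51.
Then a 51% increase: 0.51 × 1.51 = 0.7701.
Then a 40.2% increase: 0.7701 × 1.402 = 1.0796802.
Overall factor 1.0796802, i.e. 7.97%.

7.97%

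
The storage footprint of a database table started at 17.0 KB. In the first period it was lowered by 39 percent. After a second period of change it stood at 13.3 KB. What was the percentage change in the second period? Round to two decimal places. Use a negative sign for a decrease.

28.25%

After the first period: 17.0 × 0.61 = 10.37.
Second-period multiplier: 13.3 ÷ 10.37 ≈ 1.282546.
That is a change of 28.25%.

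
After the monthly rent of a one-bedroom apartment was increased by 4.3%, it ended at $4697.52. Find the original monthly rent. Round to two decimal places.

$4503.85

The overall multiplier applied was 1.043.
So the original monthly rent was $4697.52 ÷ 1.043 ≈ $4503.85.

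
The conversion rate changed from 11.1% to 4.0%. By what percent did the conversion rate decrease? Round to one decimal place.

64.0%

The change is 4.0 − 11.1 = -7.1 percentage points.
Relative to the original 11.1%, that is -7.1 ÷ 11.1 ≈ -64.0%.
So the conversion rate fell by 64.0%.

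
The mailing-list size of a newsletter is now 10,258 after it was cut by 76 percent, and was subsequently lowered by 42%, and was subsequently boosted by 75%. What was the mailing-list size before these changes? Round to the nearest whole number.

42,110

The overall multiplier applied was 0.24 × 0.58 × 1.75 = 0.2436.
So the original mailing-list size was 10,258 ÷ 0.2436 ≈ 42,110.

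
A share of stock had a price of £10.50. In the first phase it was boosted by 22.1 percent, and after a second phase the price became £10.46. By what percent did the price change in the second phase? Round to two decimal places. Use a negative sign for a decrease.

-18.41%

After the first phase: £10.50 × 1.221 = £12.8205.
Second-phase multiplier: £10.46 ÷ £12.8205 ≈ 0.815881.
That is a change of -18.41%.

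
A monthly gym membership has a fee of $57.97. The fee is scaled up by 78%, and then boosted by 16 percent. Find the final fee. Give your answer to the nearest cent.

78% increase: $57.97 × 1.78 = $103.1866.
16% increase: $103.1866 × 1.16 = $119.696456 ≈ $119.70.

$119.70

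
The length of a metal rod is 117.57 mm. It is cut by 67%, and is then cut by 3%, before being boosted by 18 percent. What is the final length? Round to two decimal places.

44.41 mm

Each change multiplies by a factor: 0.33 × 0.97 × 1.18 = 0.377718.
117.57 × 0.377718 = 44.40830526 ≈ 44.41.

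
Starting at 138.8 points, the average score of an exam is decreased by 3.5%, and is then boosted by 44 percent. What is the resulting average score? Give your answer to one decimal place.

3.5% decrease: 138.8 × 0.965 = 133.942.
Apply the 44% increase: 133.942 × 1.44 = 192.87648 ≈ 192.9.

192.9 points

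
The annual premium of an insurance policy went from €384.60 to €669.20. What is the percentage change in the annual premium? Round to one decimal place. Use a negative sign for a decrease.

74.0%

Change: €669.20 − €384.60 = €284.60.
Relative to the original: €284.60 ÷ €384.60 ≈ 74.0%.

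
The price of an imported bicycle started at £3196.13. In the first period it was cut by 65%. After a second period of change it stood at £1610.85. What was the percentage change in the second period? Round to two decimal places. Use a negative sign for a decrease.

44.00%

After the first period: £3196.13 × 0.35 = £1118.6455.
Second-period multiplier: £1610.85 ÷ £1118.6455 ≈ 1.44.
That is a change of 44.00%.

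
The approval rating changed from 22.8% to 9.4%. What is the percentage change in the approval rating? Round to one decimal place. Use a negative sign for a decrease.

The change is 9.4 − 22.8 = -13.4 percentage points.
Relative to the original 22.8%, that is -13.4 ÷ 22.8 ≈ -58.8%.

-58.8%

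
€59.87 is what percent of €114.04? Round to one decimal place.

€59.87 ÷ €114.04 ≈ 52.5%.

52.5%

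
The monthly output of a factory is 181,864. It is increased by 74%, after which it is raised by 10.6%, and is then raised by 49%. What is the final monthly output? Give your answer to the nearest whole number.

74% increase: 181,864 × 1.74 = 316443.36.
Apply the 10.6% increase: 316443.36 × 1.106 = 349986.35616.
Apply the 49% increase: 349986.35616 × 1.49 = 521479.6706784 ≈ 521,480.

521,480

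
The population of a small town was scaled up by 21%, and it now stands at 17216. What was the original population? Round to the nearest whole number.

14228

The overall multiplier applied was 1.21.
So the original population was 17216 ÷ 1.21 ≈ 14228.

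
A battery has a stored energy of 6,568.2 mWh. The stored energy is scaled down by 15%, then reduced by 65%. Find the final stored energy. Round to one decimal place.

1,954.0 mWh

After the 15% decrease: 6,568.2 × 0.85 = 5582.97.
Apply the 65% decrease: 5582.97 × 0.35 = 1954.0395 ≈ 1,954.0.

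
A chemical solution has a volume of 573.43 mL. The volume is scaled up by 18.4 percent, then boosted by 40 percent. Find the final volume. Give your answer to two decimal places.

950.52 mL

Each change multiplies by a factor: 1.184 × 1.4 = 1.6576.
573.43 × 1.6576 = 950.517568 ≈ 950.52.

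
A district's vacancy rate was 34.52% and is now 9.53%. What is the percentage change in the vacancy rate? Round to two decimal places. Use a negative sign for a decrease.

The change is 9.53 − 34.52 = -24.99 percentage points.
Relative to the original 34.52%, that is -24.99 ÷ 34.52 ≈ -72.39%.

-72.39%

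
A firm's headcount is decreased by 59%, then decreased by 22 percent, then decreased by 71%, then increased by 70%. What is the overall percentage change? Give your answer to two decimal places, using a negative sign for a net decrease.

-84.23%

The combined multiplier is 0.41 × 0.78 × 0.29 × 1.7 = 0.1576614.
That corresponds to a decrease of 84.23%.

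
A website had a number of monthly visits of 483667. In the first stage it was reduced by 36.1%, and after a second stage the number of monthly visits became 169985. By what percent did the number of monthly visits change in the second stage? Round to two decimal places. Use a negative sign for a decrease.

-45.00%

After the first stage: 483667 × 0.639 = 309063.213.
Second-stage multiplier: 169985 ÷ 309063.213 ≈ 0.550001.
That is a change of -45.00%.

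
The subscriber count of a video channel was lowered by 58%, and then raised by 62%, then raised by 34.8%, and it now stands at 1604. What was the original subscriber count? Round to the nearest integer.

The overall multiplier applied was 0.42 × 1.62 × 1.348 = 0.9171792.
So the original subscriber count was 1604 ÷ 0.9171792 ≈ 1749.

1749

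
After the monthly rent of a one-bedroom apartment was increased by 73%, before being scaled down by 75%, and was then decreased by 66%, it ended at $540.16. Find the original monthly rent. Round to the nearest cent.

The overall multiplier applied was 1.73 × 0.25 × 0.34 = 0.14705.
So the original monthly rent was $540.16 ÷ 0.14705 ≈ $3673.31.

$3673.31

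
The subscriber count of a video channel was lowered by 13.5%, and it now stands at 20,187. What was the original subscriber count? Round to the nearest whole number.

23,338

The overall multiplier applied was 0.865.
So the original subscriber count was 20,187 ÷ 0.865 ≈ 23,338.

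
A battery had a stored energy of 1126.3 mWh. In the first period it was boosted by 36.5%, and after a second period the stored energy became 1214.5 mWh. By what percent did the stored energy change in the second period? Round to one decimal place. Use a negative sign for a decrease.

After the first period: 1126.3 × 1.365 = 1537.3995.
Second-period multiplier: 1214.5 ÷ 1537.3995 ≈ 0.78997.
That is a change of -21.0%.

-21.0%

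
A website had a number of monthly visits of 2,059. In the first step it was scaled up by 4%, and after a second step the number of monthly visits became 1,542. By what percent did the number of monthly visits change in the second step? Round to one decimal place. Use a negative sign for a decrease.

After the first step: 2,059 × 1.04 = 2141.36.
Second-step multiplier: 1,542 ÷ 2141.36 ≈ 0.7201.
That is a change of -28.0%.

-28.0%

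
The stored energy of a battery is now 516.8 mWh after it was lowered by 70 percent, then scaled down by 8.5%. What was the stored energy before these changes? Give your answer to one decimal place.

1,882.7 mWh

The overall multiplier applied was 0.3 × 0.915 = 0.2745.
So the original stored energy was 516.8 ÷ 0.2745 ≈ 1,882.7 mWh.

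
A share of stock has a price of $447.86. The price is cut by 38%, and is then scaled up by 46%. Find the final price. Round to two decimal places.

Each change multiplies by a factor: 0.62 × 1.46 = 0.9052.
$447.86 × 0.9052 = $405.402872 ≈ $405.40.

$405.40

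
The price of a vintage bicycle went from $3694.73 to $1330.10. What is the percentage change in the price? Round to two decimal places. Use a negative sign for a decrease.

-64.00%

Change: $1330.10 − $3694.73 = -$2364.63.
Relative to the original: -$2364.63 ÷ $3694.73 ≈ -64.00%.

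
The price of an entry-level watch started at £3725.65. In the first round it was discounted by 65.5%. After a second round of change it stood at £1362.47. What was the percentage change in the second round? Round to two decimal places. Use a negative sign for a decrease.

6.00%

After the first round: £3725.65 × 0.345 = £1285.34925.
Second-round multiplier: £1362.47 ÷ £1285.34925 ≈ 1.06.
That is a change of 6.00%.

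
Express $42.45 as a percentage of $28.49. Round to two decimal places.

$42.45 ÷ $28.49 ≈ 149.00%.

149.00%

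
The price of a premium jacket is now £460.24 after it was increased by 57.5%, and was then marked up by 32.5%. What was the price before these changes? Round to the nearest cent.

£220.54

The overall multiplier applied was 1.575 × 1.325 = 2.086875.
So the original price was £460.24 ÷ 2.086875 ≈ £220.54.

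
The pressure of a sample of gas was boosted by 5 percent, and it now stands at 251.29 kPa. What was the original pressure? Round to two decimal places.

The overall multiplier applied was 1.05.
So the original pressure was 251.29 ÷ 1.05 ≈ 239.32 kPa.

239.32 kPa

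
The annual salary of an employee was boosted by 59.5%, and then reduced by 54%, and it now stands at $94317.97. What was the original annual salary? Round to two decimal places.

$128551.14

The overall multiplier applied was 1.595 × 0.46 = 0.7337.
So the original annual salary was $94317.97 ÷ 0.7337 ≈ $128551.14.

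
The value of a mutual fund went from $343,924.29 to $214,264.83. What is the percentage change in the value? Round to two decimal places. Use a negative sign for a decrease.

Change: $214,264.83 − $343,924.29 = -$129,659.46.
Relative to the original: -$129,659.46 ÷ $343,924.29 ≈ -37.70%.

-37.70%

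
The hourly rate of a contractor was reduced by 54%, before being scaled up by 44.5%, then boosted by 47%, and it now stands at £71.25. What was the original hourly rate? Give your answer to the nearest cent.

Undoing the 47% increase: £71.25 ÷ 1.47 ≈ £48.469388.
Undoing the 44.5% increase: £48.469388 ÷ 1.445 ≈ £33.542829.
Undoing the 54% decrease: £33.542829 ÷ 0.46 ≈ £72.92.

£72.92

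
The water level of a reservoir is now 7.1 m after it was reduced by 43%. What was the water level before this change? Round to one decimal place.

12.5 m

The overall multiplier applied was 0.57.
So the original water level was 7.1 ÷ 0.57 ≈ 12.5 m.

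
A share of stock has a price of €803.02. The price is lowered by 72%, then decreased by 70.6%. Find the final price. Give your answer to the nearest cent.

€66.10

After the 72% decrease: €803.02 × 0.28 = €224.8456.
After the 70.6% decrease: €224.8456 × 0.294 = €66.1046064 ≈ €66.10.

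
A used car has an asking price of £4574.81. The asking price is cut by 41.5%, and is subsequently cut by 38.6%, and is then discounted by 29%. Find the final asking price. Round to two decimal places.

Each change multiplies by a factor: 0.585 × 0.614 × 0.71 = 0.2550249.
£4574.81 × 0.2550249 = £1166.690462769 ≈ £1166.69.

£1166.69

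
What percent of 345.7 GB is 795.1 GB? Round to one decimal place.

230.0%

795.1 GB ÷ 345.7 GB ≈ 230.0%.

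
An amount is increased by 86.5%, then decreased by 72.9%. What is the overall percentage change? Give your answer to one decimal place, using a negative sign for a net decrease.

-49.5%

The combined multiplier is 1.865 × 0.271 = 0.505415.
That corresponds to a decrease of 49.5%.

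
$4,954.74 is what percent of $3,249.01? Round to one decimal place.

152.5%

$4,954.74 ÷ $3,249.01 ≈ 152.5%.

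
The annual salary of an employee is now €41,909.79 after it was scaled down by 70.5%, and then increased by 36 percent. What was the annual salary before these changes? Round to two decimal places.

€104,461.09

The overall multiplier applied was 0.295 × 1.36 = 0.4012.
So the original annual salary was €41,909.79 ÷ 0.4012 ≈ €104,461.09.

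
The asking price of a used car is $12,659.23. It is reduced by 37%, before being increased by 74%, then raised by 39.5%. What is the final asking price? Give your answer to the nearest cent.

$19,358.48

Apply the 37% decrease: $12,659.23 × 0.63 = $7975.3149.
74% increase: $7975.3149 × 1.74 = $13877.047926.
39.5% increase: $13877.047926 × 1.395 = $19358.48185677 ≈ $19,358.48.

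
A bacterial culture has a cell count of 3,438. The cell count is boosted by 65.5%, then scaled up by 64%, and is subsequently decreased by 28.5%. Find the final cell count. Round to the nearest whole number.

65.5% increase: 3,438 × 1.655 = 5689.89.
Apply the 64% increase: 5689.89 × 1.64 = 9331.4196.
Apply the 28.5% decrease: 9331.4196 × 0.715 = 6671.965014 ≈ 6,672.

6,672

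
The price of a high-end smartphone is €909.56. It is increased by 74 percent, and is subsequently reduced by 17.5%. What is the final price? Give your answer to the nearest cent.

€1305.67

After the 74% increase: €909.56 × 1.74 = €1582.6344.
Apply the 17.5% decrease: €1582.6344 × 0.825 = €1305.67338 ≈ €1305.67.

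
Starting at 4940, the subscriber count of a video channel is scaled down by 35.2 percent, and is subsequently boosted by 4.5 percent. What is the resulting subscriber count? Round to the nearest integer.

Each change multiplies by a factor: 0.648 × 1.045 = 0.67716.
4940 × 0.67716 = 3345.1704 ≈ 3345.

3345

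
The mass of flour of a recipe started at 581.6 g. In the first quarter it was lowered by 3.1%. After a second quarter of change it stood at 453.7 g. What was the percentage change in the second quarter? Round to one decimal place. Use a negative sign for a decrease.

After the first quarter: 581.6 × 0.969 = 563.5704.
Second-quarter multiplier: 453.7 ÷ 563.5704 ≈ 0.80505.
That is a change of -19.5%.

-19.5%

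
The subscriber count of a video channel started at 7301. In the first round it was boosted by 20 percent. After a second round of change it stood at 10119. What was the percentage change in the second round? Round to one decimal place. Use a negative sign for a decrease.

After the first round: 7301 × 1.2 = 8761.2.
Second-round multiplier: 10119 ÷ 8761.2 ≈ 1.15498.
That is a change of 15.5%.

15.5%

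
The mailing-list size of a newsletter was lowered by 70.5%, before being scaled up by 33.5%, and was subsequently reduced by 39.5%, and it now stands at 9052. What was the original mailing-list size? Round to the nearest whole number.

Undoing the 39.5% decrease: 9052 ÷ 0.605 ≈ 14961.983471.
Undoing the 33.5% increase: 14961.983471 ÷ 1.335 ≈ 11207.478255.
Undoing the 70.5% decrease: 11207.478255 ÷ 0.295 ≈ 37991.

37991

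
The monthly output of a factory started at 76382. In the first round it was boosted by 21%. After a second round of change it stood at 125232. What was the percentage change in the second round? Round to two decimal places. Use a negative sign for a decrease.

35.50%

After the first round: 76382 × 1.21 = 92422.22.
Second-round multiplier: 125232 ÷ 92422.22 ≈ 1.354999.
That is a change of 35.50%.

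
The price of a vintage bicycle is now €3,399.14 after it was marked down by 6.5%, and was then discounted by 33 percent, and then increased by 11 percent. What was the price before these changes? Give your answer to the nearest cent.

The overall multiplier applied was 0.935 × 0.67 × 1.11 = 0.6953595.
So the original price was €3,399.14 ÷ 0.6953595 ≈ €4,888.32.

€4,888.32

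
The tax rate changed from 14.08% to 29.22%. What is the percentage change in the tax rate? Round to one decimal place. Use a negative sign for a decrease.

107.5%

The change is 29.22 − 14.08 = 15.14 percentage points.
Relative to the original 14.08%, that is 15.14 ÷ 14.08 ≈ 107.5%.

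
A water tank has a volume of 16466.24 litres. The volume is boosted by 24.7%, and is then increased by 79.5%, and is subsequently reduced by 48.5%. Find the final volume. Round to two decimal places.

18981.59 litres

Each change multiplies by a factor: 1.247 × 1.795 × 0.515 = 1.152757975.
16466.24 × 1.152757975 = 18981.589478264 ≈ 18981.59.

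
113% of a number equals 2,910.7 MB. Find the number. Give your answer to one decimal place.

2,910.7 MB ÷ 1.13 ≈ 2,575.8 MB.

2,575.8 MB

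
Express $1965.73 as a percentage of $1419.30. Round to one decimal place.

$1965.73 ÷ $1419.30 ≈ 138.5%.

138.5%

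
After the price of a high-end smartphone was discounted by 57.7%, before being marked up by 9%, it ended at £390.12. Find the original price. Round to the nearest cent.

The overall multiplier applied was 0.423 × 1.09 = 0.46107.
So the original price was £390.12 ÷ 0.46107 ≈ £846.12.

£846.12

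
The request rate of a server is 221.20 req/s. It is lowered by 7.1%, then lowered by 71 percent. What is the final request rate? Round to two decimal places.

7.1% decrease: 221.20 × 0.929 = 205.4948.
Apply the 71% decrease: 205.4948 × 0.29 = 59.593492 ≈ 59.59.

59.59 req/s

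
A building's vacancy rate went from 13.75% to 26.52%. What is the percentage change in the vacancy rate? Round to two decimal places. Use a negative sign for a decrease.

92.87%

The change is 26.52 − 13.75 = 12.77 percentage points.
Relative to the original 13.75%, that is 12.77 ÷ 13.75 ≈ 92.87%.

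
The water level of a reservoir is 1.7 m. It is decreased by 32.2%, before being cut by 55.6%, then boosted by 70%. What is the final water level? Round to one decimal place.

0.9 m

Each change multiplies by a factor: 0.678 × 0.444 × 1.7 = 0.5117544.
1.7 × 0.5117544 = 0.86998248 ≈ 0.9.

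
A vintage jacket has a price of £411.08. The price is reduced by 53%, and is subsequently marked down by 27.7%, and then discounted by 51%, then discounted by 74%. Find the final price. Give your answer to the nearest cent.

£17.80

Apply the 53% decrease: £411.08 × 0.47 = £193.2076.
Apply the 27.7% decrease: £193.2076 × 0.723 = £139.6890948.
51% decrease: £139.6890948 × 0.49 = £68.447656452.
74% decrease: £68.447656452 × 0.26 = £17.79639067752 ≈ £17.80.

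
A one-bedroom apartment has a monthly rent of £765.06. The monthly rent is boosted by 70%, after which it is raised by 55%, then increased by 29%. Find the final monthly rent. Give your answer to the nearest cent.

Apply the 70% increase: £765.06 × 1.7 = £1300.602.
55% increase: £1300.602 × 1.55 = £2015.9331.
29% increase: £2015.9331 × 1.29 = £2600.553699 ≈ £2600.55.

£2600.55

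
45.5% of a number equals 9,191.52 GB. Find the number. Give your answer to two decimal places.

9,191.52 GB ÷ 0.455 ≈ 20,201.14 GB.

20,201.14 GB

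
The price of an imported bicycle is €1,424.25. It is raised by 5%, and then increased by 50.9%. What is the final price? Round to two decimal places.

Each change multiplies by a factor: 1.05 × 1.509 = 1.58445.
€1,424.25 × 1.58445 = €2256.6529125 ≈ €2,256.65.

€2,256.65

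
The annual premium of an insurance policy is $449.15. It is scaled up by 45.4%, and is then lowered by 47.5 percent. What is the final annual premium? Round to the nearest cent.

$342.86

Each change multiplies by a factor: 1.454 × 0.525 = 0.76335.
$449.15 × 0.76335 = $342.8586525 ≈ $342.86.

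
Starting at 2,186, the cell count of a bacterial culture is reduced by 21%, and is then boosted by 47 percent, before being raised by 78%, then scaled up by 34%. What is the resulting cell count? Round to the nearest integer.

6,055

Each change multiplies by a factor: 0.79 × 1.47 × 1.78 × 1.34 = 2.76993276.
2,186 × 2.76993276 = 6055.07301336 ≈ 6,055.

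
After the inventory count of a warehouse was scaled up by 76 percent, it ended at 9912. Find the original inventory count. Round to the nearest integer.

The overall multiplier applied was 1.76.
So the original inventory count was 9912 ÷ 1.76 ≈ 5632.

5632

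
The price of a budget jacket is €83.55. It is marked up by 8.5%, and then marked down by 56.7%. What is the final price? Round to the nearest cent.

Each change multiplies by a factor: 1.085 × 0.433 = 0.469805.
€83.55 × 0.469805 = €39.25220775 ≈ €39.25.

€39.25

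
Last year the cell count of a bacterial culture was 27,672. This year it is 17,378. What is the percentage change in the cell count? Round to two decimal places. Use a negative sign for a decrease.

-37.20%

Change: 17,378 − 27,672 = -10,294.
Relative to the original: -10,294 ÷ 27,672 ≈ -37.20%.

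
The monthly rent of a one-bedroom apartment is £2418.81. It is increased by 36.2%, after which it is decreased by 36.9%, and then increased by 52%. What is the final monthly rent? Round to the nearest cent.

After the 36.2% increase: £2418.81 × 1.362 = £3294.41922.
Apply the 36.9% decrease: £3294.41922 × 0.631 = £2078.77852782.
Apply the 52% increase: £2078.77852782 × 1.52 = £3159.7433622864 ≈ £3159.74.

£3159.74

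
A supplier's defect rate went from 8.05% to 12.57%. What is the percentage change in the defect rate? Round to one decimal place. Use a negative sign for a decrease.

56.1%

The change is 12.57 − 8.05 = 4.52 percentage points.
Relative to the original 8.05%, that is 4.52 ÷ 8.05 ≈ 56.1%.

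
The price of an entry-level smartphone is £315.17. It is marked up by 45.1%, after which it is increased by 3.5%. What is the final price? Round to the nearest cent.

Each change multiplies by a factor: 1.451 × 1.035 = 1.501785.
£315.17 × 1.501785 = £473.31757845 ≈ £473.32.

£473.32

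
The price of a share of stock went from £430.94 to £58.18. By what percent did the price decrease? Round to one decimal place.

Change: £58.18 − £430.94 = -£372.76.
Relative to the original: -£372.76 ÷ £430.94 ≈ -86.5%.
So the price decreased by 86.5%.

86.5%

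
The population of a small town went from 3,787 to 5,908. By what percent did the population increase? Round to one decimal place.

56.0%

Change: 5,908 − 3,787 = 2,121.
Relative to the original: 2,121 ÷ 3,787 ≈ 56.0%.
So the population increased by 56.0%.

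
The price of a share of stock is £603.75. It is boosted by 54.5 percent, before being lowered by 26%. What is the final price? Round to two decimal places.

After the 54.5% increase: £603.75 × 1.545 = £932.79375.
Apply the 26% decrease: £932.79375 × 0.74 = £690.267375 ≈ £690.27.

£690.27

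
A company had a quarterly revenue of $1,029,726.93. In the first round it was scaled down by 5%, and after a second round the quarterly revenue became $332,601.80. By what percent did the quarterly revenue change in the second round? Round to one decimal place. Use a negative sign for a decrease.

After the first round: $1,029,726.93 × 0.95 = $978240.5835.
Second-round multiplier: $332,601.80 ÷ $978240.5835 ≈ 0.34.
That is a change of -66.0%.

-66.0%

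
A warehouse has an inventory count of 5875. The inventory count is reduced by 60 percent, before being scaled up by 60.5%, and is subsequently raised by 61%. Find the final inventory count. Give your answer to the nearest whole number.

6073

60% decrease: 5875 × 0.4 = 2350.
60.5% increase: 2350 × 1.605 = 3771.75.
After the 61% increase: 3771.75 × 1.61 = 6072.5175 ≈ 6073.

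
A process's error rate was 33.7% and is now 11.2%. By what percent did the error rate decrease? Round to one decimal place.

The change is 11.2 − 33.7 = -22.5 percentage points.
Relative to the original 33.7%, that is -22.5 ÷ 33.7 ≈ -66.8%.
So the error rate fell by 66.8%.

66.8%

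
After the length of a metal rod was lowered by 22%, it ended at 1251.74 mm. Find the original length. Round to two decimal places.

The overall multiplier applied was 0.78.
So the original length was 1251.74 ÷ 0.78 ≈ 1604.79 mm.

1604.79 mm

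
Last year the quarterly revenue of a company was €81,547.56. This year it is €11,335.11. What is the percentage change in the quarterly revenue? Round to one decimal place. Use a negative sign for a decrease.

-86.1%

Change: €11,335.11 − €81,547.56 = -€70,212.45.
Relative to the original: -€70,212.45 ÷ €81,547.56 ≈ -86.1%.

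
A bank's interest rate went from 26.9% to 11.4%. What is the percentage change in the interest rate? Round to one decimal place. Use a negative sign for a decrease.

The change is 11.4 − 26.9 = -15.5 percentage points.
Relative to the original 26.9%, that is -15.5 ÷ 26.9 ≈ -57.6%.

-57.6%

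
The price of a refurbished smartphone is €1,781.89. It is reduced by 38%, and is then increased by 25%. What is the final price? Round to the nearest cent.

Apply the 38% decrease: €1,781.89 × 0.62 = €1104.7718.
After the 25% increase: €1104.7718 × 1.25 = €1380.96475 ≈ €1,380.96.

€1,380.96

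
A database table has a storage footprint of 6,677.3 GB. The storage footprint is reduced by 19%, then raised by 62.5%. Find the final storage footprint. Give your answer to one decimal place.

Each change multiplies by a factor: 0.81 × 1.625 = 1.31625.
6,677.3 × 1.31625 = 8788.996125 ≈ 8,789.0.

8,789.0 GB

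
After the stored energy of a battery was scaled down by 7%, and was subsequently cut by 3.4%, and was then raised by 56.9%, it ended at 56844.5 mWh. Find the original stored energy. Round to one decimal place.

Undoing the 56.9% increase: 56844.5 ÷ 1.569 ≈ 36229.764181.
Undoing the 3.4% decrease: 36229.764181 ÷ 0.966 ≈ 37504.931864.
Undoing the 7% decrease: 37504.931864 ÷ 0.93 ≈ 40327.9 mWh.

40327.9 mWh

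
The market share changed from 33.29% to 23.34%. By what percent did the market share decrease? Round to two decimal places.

29.89%

The change is 23.34 − 33.29 = -9.95 percentage points.
Relative to the original 33.29%, that is -9.95 ÷ 33.29 ≈ -29.89%.
So the market share fell by 29.89%.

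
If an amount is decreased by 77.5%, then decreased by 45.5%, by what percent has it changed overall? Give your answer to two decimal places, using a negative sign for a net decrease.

-87.74%

A 77.5% decrease multiplies by 0.225.
Then a 45.5% decrease: 0.225 × 0.545 = 0.122625.
Overall factor 0.122625, i.e. -87.74%.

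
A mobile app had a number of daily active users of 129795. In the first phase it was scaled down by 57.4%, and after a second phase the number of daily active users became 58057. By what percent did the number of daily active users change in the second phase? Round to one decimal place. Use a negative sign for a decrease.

After the first phase: 129795 × 0.426 = 55292.67.
Second-phase multiplier: 58057 ÷ 55292.67 ≈ 1.04999.
That is a change of 5.0%.

5.0%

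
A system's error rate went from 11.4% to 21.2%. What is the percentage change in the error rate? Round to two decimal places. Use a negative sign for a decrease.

85.96%

The change is 21.2 − 11.4 = 9.8 percentage points.
Relative to the original 11.4%, that is 9.8 ÷ 11.4 ≈ 85.96%.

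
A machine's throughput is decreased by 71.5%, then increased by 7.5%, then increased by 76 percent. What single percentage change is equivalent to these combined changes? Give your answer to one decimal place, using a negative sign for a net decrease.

The combined multiplier is 0.285 × 1.075 × 1.76 = 0.53922.
That corresponds to a decrease of 46.1%.

-46.1%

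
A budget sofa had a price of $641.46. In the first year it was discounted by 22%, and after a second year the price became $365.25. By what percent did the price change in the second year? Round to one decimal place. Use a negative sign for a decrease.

-27.0%

After the first year: $641.46 × 0.78 = $500.3388.
Second-year multiplier: $365.25 ÷ $500.3388 ≈ 0.73001.
That is a change of -27.0%.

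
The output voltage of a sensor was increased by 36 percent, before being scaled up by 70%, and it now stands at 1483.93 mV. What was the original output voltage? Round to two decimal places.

The overall multiplier applied was 1.36 × 1.7 = 2.312.
So the original output voltage was 1483.93 ÷ 2.312 ≈ 641.84 mV.

641.84 mV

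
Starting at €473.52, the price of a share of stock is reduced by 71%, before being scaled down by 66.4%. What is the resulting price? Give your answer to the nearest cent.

€46.14

Each change multiplies by a factor: 0.29 × 0.336 = 0.09744.
€473.52 × 0.09744 = €46.1397888 ≈ €46.14.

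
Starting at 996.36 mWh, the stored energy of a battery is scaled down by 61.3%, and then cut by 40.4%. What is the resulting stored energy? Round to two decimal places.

Each change multiplies by a factor: 0.387 × 0.596 = 0.230652.
996.36 × 0.230652 = 229.81242672 ≈ 229.81.

229.81 mWh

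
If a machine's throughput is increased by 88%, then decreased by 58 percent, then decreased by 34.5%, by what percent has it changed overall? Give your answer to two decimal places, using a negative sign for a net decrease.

The combined multiplier is 1.88 × 0.42 × 0.655 = 0.517188.
That corresponds to a decrease of 48.28%.

-48.28%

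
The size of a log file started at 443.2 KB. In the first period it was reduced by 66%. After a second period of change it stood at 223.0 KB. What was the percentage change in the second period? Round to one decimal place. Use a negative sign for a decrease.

After the first period: 443.2 × 0.34 = 150.688.
Second-period multiplier: 223.0 ÷ 150.688 ≈ 1.47988.
That is a change of 48.0%.

48.0%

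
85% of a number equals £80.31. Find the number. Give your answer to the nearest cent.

£80.31 ÷ 0.85 ≈ £94.48.

£94.48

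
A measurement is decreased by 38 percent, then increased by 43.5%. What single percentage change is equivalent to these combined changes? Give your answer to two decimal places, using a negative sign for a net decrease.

-11.03%

A 38% decrease multiplies by 0.62.
Then a 43.5% increase: 0.62 × 1.435 = 0.8897.
Overall factor 0.8897, i.e. -11.03%.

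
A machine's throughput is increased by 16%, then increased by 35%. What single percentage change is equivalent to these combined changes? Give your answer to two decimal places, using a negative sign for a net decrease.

The combined multiplier is 1.16 × 1.35 = 1.566.
That corresponds to an increase of 56.60%.

56.60%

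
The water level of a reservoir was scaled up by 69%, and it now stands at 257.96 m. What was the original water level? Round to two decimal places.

The overall multiplier applied was 1.69.
So the original water level was 257.96 ÷ 1.69 ≈ 152.64 m.

152.64 m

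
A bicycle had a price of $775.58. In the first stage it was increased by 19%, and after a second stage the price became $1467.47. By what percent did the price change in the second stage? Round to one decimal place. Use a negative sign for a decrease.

After the first stage: $775.58 × 1.19 = $922.9402.
Second-stage multiplier: $1467.47 ÷ $922.9402 ≈ 1.58999.
That is a change of 59.0%.

59.0%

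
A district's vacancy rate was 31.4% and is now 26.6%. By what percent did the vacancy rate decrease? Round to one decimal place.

The change is 26.6 − 31.4 = -4.8 percentage points.
Relative to the original 31.4%, that is -4.8 ÷ 31.4 ≈ -15.3%.
So the vacancy rate fell by 15.3%.

15.3%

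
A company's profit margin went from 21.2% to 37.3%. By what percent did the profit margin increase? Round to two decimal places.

The change is 37.3 − 21.2 = 16.1 percentage points.
Relative to the original 21.2%, that is 16.1 ÷ 21.2 ≈ 75.94%.
So the profit margin rose by 75.94%.

75.94%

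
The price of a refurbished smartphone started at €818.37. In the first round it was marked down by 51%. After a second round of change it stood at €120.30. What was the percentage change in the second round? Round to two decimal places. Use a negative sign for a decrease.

-70.00%

After the first round: €818.37 × 0.49 = €401.0013.
Second-round multiplier: €120.30 ÷ €401.0013 ≈ 0.299999.
That is a change of -70.00%.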